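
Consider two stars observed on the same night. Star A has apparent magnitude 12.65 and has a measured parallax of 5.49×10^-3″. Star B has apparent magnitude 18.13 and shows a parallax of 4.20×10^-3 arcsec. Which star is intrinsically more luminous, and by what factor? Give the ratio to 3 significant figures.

Star A: d = 1/p = 1/5.49×10^-3″ = 182.1 pc
Star A: M = m − 5 log₁₀ d + 5 = 12.65 − 5·2.2604 + 5 = 6.348
Star B: d = 1/p = 1/4.20×10^-3″ = 238.1 pc
Star B: M = m − 5 log₁₀ d + 5 = 18.13 − 5·2.3768 + 5 = 11.246
ΔM = M_A − M_B = 6.348 − (11.246) = -4.898; smaller M is more luminous → Star A.
L ratio = 10^(0.4 |ΔM|) = 10^1.959 = 91.07

Star A is more luminous, by a factor of 91.1.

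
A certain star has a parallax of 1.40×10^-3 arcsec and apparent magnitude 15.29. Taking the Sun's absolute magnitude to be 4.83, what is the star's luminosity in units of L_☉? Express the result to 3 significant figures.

L/L_☉ ≈ 0.334

d = 1/p = 1/1.40×10^-3″ = 714.3 pc
M = m − 5 log₁₀ d + 5 = 15.29 − 5·2.8539 + 5 = 6.021
M − M_☉ = 6.021 − 4.83 = 1.191
L/L_☉ = 10^(−0.4 × 1.191) = 0.3340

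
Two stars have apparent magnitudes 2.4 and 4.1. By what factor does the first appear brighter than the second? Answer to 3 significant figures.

Δm = 2.4 − (4.1) = -1.7
Flux ratio = 10^(−0.4 Δm) = 10^(−0.4 × -1.7) = 10^0.680 = 4.786

4.79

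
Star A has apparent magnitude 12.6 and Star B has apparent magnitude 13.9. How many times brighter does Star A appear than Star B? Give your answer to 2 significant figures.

Δm = 12.6 − (13.9) = -1.3
Flux ratio = 10^(−0.4 Δm) = 10^(−0.4 × -1.3) = 10^0.520 = 3.311

3.3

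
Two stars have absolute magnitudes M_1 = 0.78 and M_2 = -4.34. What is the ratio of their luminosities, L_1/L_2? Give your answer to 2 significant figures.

ΔM = M_1 − M_2 = 5.12
L_1/L_2 = 10^(−0.4 ΔM) = 10^-2.048 = 8.954×10^-3

L_1/L_2 ≈ 9.0×10^-3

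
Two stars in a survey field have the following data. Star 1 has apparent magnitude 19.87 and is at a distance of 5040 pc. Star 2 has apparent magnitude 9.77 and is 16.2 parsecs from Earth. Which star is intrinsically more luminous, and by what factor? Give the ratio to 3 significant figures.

Star 1 is more luminous, by a factor of 8.83.

Star 1: M = m − 5 log₁₀ d + 5 = 19.87 − 5·3.7024 + 5 = 6.358
Star 2: M = m − 5 log₁₀ d + 5 = 9.77 − 5·1.2095 + 5 = 8.722
ΔM = M_1 − M_2 = 6.358 − (8.722) = -2.365; smaller M is more luminous → Star 1.
L ratio = 10^(0.4 |ΔM|) = 10^0.946 = 8.827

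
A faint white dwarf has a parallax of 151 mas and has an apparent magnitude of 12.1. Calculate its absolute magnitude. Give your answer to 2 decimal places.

p = 151 mas = 0.151″ → d = 1/p = 6.623 pc
5 log₁₀(d/10 pc) = 5 log₁₀(6.623) − 5 = -0.895
M = m − 5 log₁₀(d/10) = 12.1 + 0.895 = 12.995

M ≈ 12.99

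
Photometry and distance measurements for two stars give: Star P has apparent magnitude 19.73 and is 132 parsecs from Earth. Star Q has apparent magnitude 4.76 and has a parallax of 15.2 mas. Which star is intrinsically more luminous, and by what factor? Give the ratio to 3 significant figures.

Star Q is more luminous, by a factor of 242000.

Star P: M = m − 5 log₁₀ d + 5 = 19.73 − 5·2.1206 + 5 = 14.127
Star Q: p = 15.2 mas = 0.0152″ → d = 1/p = 65.79 pc
Star Q: M = m − 5 log₁₀ d + 5 = 4.76 − 5·1.8182 + 5 = 0.669
ΔM = M_P − M_Q = 14.127 − (0.669) = 13.458; smaller M is more luminous → Star Q.
L ratio = 10^(0.4 |ΔM|) = 10^5.383 = 241600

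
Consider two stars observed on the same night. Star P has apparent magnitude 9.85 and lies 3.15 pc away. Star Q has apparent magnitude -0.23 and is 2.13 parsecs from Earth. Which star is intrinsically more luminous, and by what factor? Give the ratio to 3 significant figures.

Star Q is more luminous, by a factor of 4920.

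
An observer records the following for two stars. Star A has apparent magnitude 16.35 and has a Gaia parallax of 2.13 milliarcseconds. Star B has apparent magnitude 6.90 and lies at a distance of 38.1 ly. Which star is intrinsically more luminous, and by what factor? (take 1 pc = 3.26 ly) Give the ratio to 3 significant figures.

Star A: p = 2.13 mas = 2.13×10^-3″ → d = 1/p = 469.5 pc
Star A: M = m − 5 log₁₀ d + 5 = 16.35 − 5·2.6716 + 5 = 7.992
Star B: d = 38.1 ly / 3.26 = 11.69 pc
Star B: M = m − 5 log₁₀ d + 5 = 6.90 − 5·1.0677 + 5 = 6.561
ΔM = M_A − M_B = 7.992 − (6.561) = 1.430; smaller M is more luminous → Star B.
L ratio = 10^(0.4 |ΔM|) = 10^0.572 = 3.734

Star B is more luminous, by a factor of 3.73.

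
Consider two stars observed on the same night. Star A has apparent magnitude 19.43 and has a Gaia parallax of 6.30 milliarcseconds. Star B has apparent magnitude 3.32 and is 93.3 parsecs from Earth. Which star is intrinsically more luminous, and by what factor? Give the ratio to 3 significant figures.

Star A: p = 6.30 mas = 6.30×10^-3″ → d = 1/p = 158.7 pc
Star A: M = m − 5 log₁₀ d + 5 = 19.43 − 5·2.2007 + 5 = 13.427
Star B: M = m − 5 log₁₀ d + 5 = 3.32 − 5·1.9699 + 5 = -1.529
ΔM = M_A − M_B = 13.427 − (-1.529) = 14.956; smaller M is more luminous → Star B.
L ratio = 10^(0.4 |ΔM|) = 10^5.982 = 960400

Star B is more luminous, by a factor of 960000.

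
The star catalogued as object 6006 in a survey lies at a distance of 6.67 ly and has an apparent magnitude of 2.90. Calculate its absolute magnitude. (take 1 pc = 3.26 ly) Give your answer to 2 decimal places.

M ≈ 6.35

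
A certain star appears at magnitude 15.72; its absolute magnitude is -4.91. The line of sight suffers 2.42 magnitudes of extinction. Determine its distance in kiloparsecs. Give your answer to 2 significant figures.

d ≈ 44 kpc

m − M = 5 log₁₀(d/10 pc) + A  ⇒  15.72 − (-4.91) − 2.42 = 5 log₁₀(d/10)
18.210 = 5 log₁₀(d/10)
log₁₀ d = (m − M − A)/5 + 1 = 4.6420
d = 10^4.6420 = 43850 pc
= 43.85 kpc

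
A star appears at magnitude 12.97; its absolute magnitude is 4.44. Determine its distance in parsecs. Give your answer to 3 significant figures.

d ≈ 508 pc

μ = m − M = 8.530
m − M = 5 log₁₀ d − 5
log₁₀ d = (m − M)/5 + 1 = 2.7060
d = 10^2.7060 = 508.2 pc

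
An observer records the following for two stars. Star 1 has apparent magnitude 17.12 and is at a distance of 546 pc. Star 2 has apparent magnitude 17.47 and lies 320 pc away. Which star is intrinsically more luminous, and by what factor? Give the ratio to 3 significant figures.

Star 1 is more luminous, by a factor of 4.02.

Star 1: M = m − 5 log₁₀ d + 5 = 17.12 − 5·2.7372 + 5 = 8.434
Star 2: M = m − 5 log₁₀ d + 5 = 17.47 − 5·2.5051 + 5 = 9.944
ΔM = M_1 − M_2 = 8.434 − (9.944) = -1.510; smaller M is more luminous → Star 1.
L ratio = 10^(0.4 |ΔM|) = 10^0.604 = 4.019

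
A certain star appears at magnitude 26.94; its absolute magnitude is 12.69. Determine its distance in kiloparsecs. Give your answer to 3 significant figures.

Distance modulus: m − M = 26.94 − (12.69) = 14.250
m − M = 5 log₁₀ d − 5
log₁₀ d = (m − M)/5 + 1 = 3.8500
d = 10^3.8500 = 7079 pc
= 7.079 kpc

d ≈ 7.08 kpc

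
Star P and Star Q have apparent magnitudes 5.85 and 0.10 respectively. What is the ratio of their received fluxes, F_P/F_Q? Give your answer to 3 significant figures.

Magnitude difference = 5.75
Flux ratio = 10^(−0.4 Δm) = 10^(−0.4 × 5.75) = 10^-2.300 = 5.012×10^-3

F_P/F_Q ≈ 5.01×10^-3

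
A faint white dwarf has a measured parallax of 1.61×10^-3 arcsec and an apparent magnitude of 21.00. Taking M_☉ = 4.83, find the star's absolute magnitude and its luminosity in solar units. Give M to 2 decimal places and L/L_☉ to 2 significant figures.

M ≈ 12.03; L/L_☉ ≈ 1.3×10^-3

d = 1/p = 1/1.61×10^-3″ = 621.1 pc
M = m − 5 log₁₀ d + 5 = 21.00 − 5·2.7932 + 5 = 12.034
M − M_☉ = 12.034 − 4.83 = 7.204
L/L_☉ = 10^(−0.4 × 7.204) = 1.313×10^-3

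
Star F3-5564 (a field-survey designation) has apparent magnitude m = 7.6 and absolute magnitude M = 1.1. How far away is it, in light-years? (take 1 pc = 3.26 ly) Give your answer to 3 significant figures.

d ≈ 650 ly

μ = m − M = 6.500
m − M = 5 log₁₀ d − 5
log₁₀ d = (m − M)/5 + 1 = 2.3000
d = 10^2.3000 = 199.5 pc
= 650.5 ly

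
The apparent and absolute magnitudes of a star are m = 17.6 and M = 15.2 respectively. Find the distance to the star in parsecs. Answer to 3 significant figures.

d ≈ 30.2 pc

μ = m − M = 2.400
m − M = 5 log₁₀ d − 5
log₁₀ d = (m − M)/5 + 1 = 1.4800
d = 10^1.4800 = 30.20 pc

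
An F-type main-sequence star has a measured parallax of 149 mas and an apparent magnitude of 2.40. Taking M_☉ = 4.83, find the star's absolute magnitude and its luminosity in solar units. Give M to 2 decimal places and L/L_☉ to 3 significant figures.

M ≈ 3.27; L/L_☉ ≈ 4.22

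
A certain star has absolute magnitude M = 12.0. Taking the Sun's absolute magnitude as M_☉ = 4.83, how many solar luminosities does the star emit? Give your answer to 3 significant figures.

M − M_☉ = 12.0 − 4.83 = 7.170
L/L_☉ = 10^(−0.4 (M − M_☉)) = 10^-2.868 = 1.355×10^-3

L/L_☉ ≈ 1.36×10^-3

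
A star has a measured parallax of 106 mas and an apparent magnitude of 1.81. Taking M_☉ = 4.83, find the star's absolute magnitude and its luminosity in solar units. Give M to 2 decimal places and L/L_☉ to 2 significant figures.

d = 1/p = 1000/106 mas = 9.434 pc
M = m − 5 log₁₀ d + 5 = 1.81 − 5·0.9747 + 5 = 1.937
M − M_☉ = 1.937 − 4.83 = -2.893
L/L_☉ = 10^(−0.4 × -2.893) = 14.37

M ≈ 1.94; L/L_☉ ≈ 14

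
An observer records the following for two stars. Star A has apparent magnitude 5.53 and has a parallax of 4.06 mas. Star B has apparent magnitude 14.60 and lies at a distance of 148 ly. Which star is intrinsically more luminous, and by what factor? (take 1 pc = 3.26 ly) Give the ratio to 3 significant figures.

Star A is more luminous, by a factor of 125000.

Star A: p = 4.06 mas = 4.06×10^-3″ → d = 1/p = 246.3 pc
Star A: M = m − 5 log₁₀ d + 5 = 5.53 − 5·2.3915 + 5 = -1.427
Star B: d = 148 ly / 3.26 = 45.40 pc
Star B: M = m − 5 log₁₀ d + 5 = 14.60 − 5·1.6570 + 5 = 11.315
ΔM = M_A − M_B = -1.427 − (11.315) = -12.742; smaller M is more luminous → Star A.
L ratio = 10^(0.4 |ΔM|) = 10^5.097 = 125000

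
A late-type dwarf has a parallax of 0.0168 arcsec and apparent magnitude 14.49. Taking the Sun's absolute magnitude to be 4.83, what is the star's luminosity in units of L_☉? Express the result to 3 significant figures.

L/L_☉ ≈ 4.85×10^-3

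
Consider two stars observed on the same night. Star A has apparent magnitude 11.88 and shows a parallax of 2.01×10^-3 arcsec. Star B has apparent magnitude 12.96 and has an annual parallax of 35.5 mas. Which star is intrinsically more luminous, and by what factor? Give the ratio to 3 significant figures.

Star A is more luminous, by a factor of 843.

Star A: d = 1/p = 1/2.01×10^-3″ = 497.5 pc
Star A: M = m − 5 log₁₀ d + 5 = 11.88 − 5·2.6968 + 5 = 3.396
Star B: p = 35.5 mas = 0.0355″ → d = 1/p = 28.17 pc
Star B: M = m − 5 log₁₀ d + 5 = 12.96 − 5·1.4498 + 5 = 10.711
ΔM = M_A − M_B = 3.396 − (10.711) = -7.315; smaller M is more luminous → Star A.
L ratio = 10^(0.4 |ΔM|) = 10^2.926 = 843.5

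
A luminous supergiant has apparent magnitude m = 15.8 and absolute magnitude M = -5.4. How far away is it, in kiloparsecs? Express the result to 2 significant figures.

μ = m − M = 21.200
m − M = 5 log₁₀ d − 5
log₁₀ d = (m − M)/5 + 1 = 5.2400
d = 10^5.2400 = 173800 pc
= 173.8 kpc

d ≈ 170 kpc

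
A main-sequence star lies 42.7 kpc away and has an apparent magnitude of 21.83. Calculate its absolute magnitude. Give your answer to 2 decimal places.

d = 42.7 kpc = 42700 pc
5 log₁₀(d/10 pc) = 5 log₁₀(42700) − 5 = 18.152
M = m − 5 log₁₀(d/10) = 21.83 − 18.152 = 3.678

M ≈ 3.68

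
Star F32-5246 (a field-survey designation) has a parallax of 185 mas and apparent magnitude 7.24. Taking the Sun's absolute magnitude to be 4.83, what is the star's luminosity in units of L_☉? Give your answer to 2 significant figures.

L/L_☉ ≈ 0.032

d = 1/p = 1000/185 mas = 5.405 pc
M = m − 5 log₁₀ d + 5 = 7.24 − 5·0.7328 + 5 = 8.576
M − M_☉ = 8.576 − 4.83 = 3.746
L/L_☉ = 10^(−0.4 × 3.746) = 0.03174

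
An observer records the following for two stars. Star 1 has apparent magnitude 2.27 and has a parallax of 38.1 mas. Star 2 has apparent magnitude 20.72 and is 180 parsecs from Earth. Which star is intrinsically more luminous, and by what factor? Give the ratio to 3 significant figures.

Star 1 is more luminous, by a factor of 510000.

Star 1: p = 38.1 mas = 0.0381″ → d = 1/p = 26.25 pc
Star 1: M = m − 5 log₁₀ d + 5 = 2.27 − 5·1.4191 + 5 = 0.175
Star 2: M = m − 5 log₁₀ d + 5 = 20.72 − 5·2.2553 + 5 = 14.444
ΔM = M_1 − M_2 = 0.175 − (14.444) = -14.269; smaller M is more luminous → Star 1.
L ratio = 10^(0.4 |ΔM|) = 10^5.708 = 510000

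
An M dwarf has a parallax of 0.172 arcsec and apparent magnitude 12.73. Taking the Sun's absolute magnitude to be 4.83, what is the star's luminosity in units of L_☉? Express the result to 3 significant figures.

L/L_☉ ≈ 2.34×10^-4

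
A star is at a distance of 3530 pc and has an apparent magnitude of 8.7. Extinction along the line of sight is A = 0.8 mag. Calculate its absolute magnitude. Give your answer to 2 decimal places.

5 log₁₀(d/10 pc) = 5 log₁₀(3530) − 5 = 12.739
M = m − 5 log₁₀(d/10) − A = 8.7 − 12.739 − 0.8 = -4.839

M ≈ -4.84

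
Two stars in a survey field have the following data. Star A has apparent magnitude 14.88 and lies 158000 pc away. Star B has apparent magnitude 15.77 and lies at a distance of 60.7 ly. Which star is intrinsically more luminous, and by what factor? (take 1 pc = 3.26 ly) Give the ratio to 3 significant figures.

Star A is more luminous, by a factor of 1.63×10^8.

Star A: M = m − 5 log₁₀ d + 5 = 14.88 − 5·5.1987 + 5 = -6.113
Star B: d = 60.7 ly / 3.26 = 18.62 pc
Star B: M = m − 5 log₁₀ d + 5 = 15.77 − 5·1.2700 + 5 = 14.420
ΔM = M_A − M_B = -6.113 − (14.420) = -20.533; smaller M is more luminous → Star A.
L ratio = 10^(0.4 |ΔM|) = 10^8.213 = 1.634×10^8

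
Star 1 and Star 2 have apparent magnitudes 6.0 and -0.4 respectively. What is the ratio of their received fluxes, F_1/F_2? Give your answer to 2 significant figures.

Δm = 6.0 − (-0.4) = 6.4
Flux ratio = 10^(−0.4 Δm) = 10^(−0.4 × 6.4) = 10^-2.560 = 2.754×10^-3

F_1/F_2 ≈ 2.8×10^-3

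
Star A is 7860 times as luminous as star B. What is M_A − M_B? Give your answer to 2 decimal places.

Pogson: ΔM = −2.5 log₁₀(ratio) = −2.5 log₁₀(7860) = −2.5 × 3.8954 = -9.739
Star A is brighter, so it has the smaller magnitude: the difference is negative.

M_A − M_B ≈ -9.74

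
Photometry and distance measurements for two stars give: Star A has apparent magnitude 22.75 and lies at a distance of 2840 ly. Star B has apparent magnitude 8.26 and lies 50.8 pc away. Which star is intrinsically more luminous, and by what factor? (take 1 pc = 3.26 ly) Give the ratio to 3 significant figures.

Star B is more luminous, by a factor of 2130.

Star A: d = 2840 ly / 3.26 = 871.2 pc
Star A: M = m − 5 log₁₀ d + 5 = 22.75 − 5·2.9401 + 5 = 13.049
Star B: M = m − 5 log₁₀ d + 5 = 8.26 − 5·1.7059 + 5 = 4.731
ΔM = M_A − M_B = 13.049 − (4.731) = 8.319; smaller M is more luminous → Star B.
L ratio = 10^(0.4 |ΔM|) = 10^3.328 = 2126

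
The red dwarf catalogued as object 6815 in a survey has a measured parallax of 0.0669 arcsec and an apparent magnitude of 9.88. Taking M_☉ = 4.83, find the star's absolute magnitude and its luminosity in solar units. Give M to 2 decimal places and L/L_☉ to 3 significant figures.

d = 1/p = 1/0.0669″ = 14.95 pc
M = m − 5 log₁₀ d + 5 = 9.88 − 5·1.1746 + 5 = 9.007
M − M_☉ = 9.007 − 4.83 = 4.177
L/L_☉ = 10^(−0.4 × 4.177) = 0.02134

M ≈ 9.01; L/L_☉ ≈ 0.0213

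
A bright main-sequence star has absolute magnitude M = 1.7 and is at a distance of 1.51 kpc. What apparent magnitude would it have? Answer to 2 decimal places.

d = 1.51 kpc = 1510 pc
m = M + 5 log₁₀ d − 5 = 1.7 + 5·3.1790 − 5 = 12.595

m ≈ 12.59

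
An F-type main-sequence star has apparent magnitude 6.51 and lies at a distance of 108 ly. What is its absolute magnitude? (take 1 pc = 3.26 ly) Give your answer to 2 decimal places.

d = 108 ly / 3.26 = 33.13 pc
5 log₁₀(d/10 pc) = 5 log₁₀(33.13) − 5 = 2.601
M = m − 5 log₁₀(d/10) = 6.51 − 2.601 = 3.909

M ≈ 3.91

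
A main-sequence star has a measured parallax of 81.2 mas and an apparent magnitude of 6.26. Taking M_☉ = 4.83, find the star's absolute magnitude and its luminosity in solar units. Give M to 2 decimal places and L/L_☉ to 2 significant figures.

d = 1/p = 1000/81.2 mas = 12.32 pc
M = m − 5 log₁₀ d + 5 = 6.26 − 5·1.0904 + 5 = 5.808
M − M_☉ = 5.808 − 4.83 = 0.978
L/L_☉ = 10^(−0.4 × 0.978) = 0.4063

M ≈ 5.81; L/L_☉ ≈ 0.41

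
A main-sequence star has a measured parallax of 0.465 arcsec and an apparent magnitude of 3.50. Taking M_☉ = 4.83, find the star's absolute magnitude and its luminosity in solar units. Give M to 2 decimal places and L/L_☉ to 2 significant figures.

M ≈ 6.84; L/L_☉ ≈ 0.16

d = 1/p = 1/0.465″ = 2.151 pc
M = m − 5 log₁₀ d + 5 = 3.50 − 5·0.3325 + 5 = 6.837
M − M_☉ = 6.837 − 4.83 = 2.007
L/L_☉ = 10^(−0.4 × 2.007) = 0.1574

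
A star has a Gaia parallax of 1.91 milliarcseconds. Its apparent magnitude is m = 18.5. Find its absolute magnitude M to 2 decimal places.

M ≈ 9.91

p = 1.91 mas = 1.91×10^-3″ → d = 1/p = 523.6 pc
5 log₁₀(d/10 pc) = 5 log₁₀(523.6) − 5 = 8.595
M = m − 5 log₁₀(d/10) = 18.5 − 8.595 = 9.905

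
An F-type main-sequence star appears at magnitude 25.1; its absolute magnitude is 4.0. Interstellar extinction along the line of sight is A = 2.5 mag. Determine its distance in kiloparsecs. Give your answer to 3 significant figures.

m − M = 5 log₁₀(d/10 pc) + A  ⇒  25.1 − (4.0) − 2.5 = 5 log₁₀(d/10)
18.600 = 5 log₁₀(d/10)
log₁₀ d = (m − M − A)/5 + 1 = 4.7200
d = 10^4.7200 = 52480 pc
= 52.48 kpc

d ≈ 52.5 kpc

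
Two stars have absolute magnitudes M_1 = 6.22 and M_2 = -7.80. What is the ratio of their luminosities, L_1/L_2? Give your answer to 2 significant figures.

ΔM = M_1 − M_2 = 14.02
L_1/L_2 = 10^(−0.4 ΔM) = 10^-5.608 = 2.466×10^-6

L_1/L_2 ≈ 2.5×10^-6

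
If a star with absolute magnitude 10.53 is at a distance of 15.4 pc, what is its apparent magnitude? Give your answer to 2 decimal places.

m = M + 5 log₁₀ d − 5 = 10.53 + 5·1.1875 − 5 = 11.468

m ≈ 11.47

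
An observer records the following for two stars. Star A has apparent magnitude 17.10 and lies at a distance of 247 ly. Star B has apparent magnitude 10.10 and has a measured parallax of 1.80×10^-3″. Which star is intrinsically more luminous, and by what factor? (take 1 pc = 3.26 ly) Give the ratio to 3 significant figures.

Star B is more luminous, by a factor of 33900.

Star A: d = 247 ly / 3.26 = 75.77 pc
Star A: M = m − 5 log₁₀ d + 5 = 17.10 − 5·1.8795 + 5 = 12.703
Star B: d = 1/p = 1/1.80×10^-3″ = 555.6 pc
Star B: M = m − 5 log₁₀ d + 5 = 10.10 − 5·2.7447 + 5 = 1.376
ΔM = M_A − M_B = 12.703 − (1.376) = 11.326; smaller M is more luminous → Star B.
L ratio = 10^(0.4 |ΔM|) = 10^4.530 = 33920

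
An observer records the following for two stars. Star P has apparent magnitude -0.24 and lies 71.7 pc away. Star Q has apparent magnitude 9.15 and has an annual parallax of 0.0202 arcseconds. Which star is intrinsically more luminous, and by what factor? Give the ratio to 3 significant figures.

Star P is more luminous, by a factor of 12000.

Star P: M = m − 5 log₁₀ d + 5 = -0.24 − 5·1.8555 + 5 = -4.518
Star Q: d = 1/p = 1/0.0202″ = 49.50 pc
Star Q: M = m − 5 log₁₀ d + 5 = 9.15 − 5·1.6946 + 5 = 5.677
ΔM = M_P − M_Q = -4.518 − (5.677) = -10.194; smaller M is more luminous → Star P.
L ratio = 10^(0.4 |ΔM|) = 10^4.078 = 11960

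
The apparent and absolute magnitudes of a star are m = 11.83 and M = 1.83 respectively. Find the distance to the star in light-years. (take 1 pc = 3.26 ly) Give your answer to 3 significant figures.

d ≈ 3260 ly

Distance modulus: m − M = 11.83 − (1.83) = 10.000
m − M = 5 log₁₀ d − 5
log₁₀ d = (m − M)/5 + 1 = 3.0000
d = 10^3.0000 = 1000 pc
= 3260 ly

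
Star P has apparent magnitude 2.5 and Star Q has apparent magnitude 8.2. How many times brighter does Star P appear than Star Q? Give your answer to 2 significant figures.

190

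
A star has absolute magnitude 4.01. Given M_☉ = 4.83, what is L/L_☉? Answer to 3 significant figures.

L/L_☉ ≈ 2.13

M − M_☉ = 4.01 − 4.83 = -0.820
L/L_☉ = 10^(−0.4 (M − M_☉)) = 10^0.328 = 2.128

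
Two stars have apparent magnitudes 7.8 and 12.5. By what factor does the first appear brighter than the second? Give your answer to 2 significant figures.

76

Magnitude difference = -4.7
Flux ratio = 10^(−0.4 Δm) = 10^(−0.4 × -4.7) = 10^1.880 = 75.86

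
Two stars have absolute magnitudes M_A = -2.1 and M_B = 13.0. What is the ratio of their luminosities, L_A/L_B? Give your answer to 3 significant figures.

L_A/L_B ≈ 1.10×10^6

ΔM = M_A − M_B = -15.1
L_A/L_B = 10^(−0.4 ΔM) = 10^6.040 = 1.096×10^6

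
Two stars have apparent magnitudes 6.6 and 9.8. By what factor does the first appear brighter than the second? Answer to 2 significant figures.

19

Δm = 6.6 − (9.8) = -3.2
Flux ratio = 10^(−0.4 Δm) = 10^(−0.4 × -3.2) = 10^1.280 = 19.05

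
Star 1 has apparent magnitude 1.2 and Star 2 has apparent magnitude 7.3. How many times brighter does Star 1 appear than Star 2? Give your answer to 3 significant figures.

Magnitude difference = -6.1
Flux ratio = 10^(−0.4 Δm) = 10^(−0.4 × -6.1) = 10^2.440 = 275.4

275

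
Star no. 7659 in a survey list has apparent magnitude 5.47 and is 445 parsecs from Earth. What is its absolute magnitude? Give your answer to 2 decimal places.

5 log₁₀(d/10 pc) = 5 log₁₀(445.0) − 5 = 8.242
M = m − 5 log₁₀(d/10) = 5.47 − 8.242 = -2.772

M ≈ -2.77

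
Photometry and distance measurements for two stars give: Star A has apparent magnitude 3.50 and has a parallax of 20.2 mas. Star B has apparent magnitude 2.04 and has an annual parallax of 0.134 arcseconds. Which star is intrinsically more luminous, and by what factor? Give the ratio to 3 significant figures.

Star A is more luminous, by a factor of 11.5.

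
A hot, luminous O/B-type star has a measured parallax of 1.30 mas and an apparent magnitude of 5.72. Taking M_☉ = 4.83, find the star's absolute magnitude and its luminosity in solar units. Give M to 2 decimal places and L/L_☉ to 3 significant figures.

M ≈ -3.71; L/L_☉ ≈ 2610

d = 1/p = 1000/1.30 mas = 769.2 pc
M = m − 5 log₁₀ d + 5 = 5.72 − 5·2.8861 + 5 = -3.710
M − M_☉ = -3.710 − 4.83 = -8.540
L/L_☉ = 10^(−0.4 × -8.540) = 2607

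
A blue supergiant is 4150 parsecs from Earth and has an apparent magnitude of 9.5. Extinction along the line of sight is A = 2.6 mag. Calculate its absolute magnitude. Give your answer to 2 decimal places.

M ≈ -6.19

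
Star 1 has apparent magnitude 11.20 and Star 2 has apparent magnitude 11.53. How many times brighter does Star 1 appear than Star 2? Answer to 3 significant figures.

1.36

Magnitude difference = -0.33
Flux ratio = 10^(−0.4 Δm) = 10^(−0.4 × -0.33) = 10^0.132 = 1.355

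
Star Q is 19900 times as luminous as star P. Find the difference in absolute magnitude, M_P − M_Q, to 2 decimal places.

M_P − M_Q ≈ 10.75

Pogson: ΔM = −2.5 log₁₀(ratio) = −2.5 log₁₀(19900) = −2.5 × 4.2989 = -10.747
Star Q is brighter so has the smaller magnitude: M_P − M_Q is positive.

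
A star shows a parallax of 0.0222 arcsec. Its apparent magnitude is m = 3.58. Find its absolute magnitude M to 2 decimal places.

M ≈ 0.31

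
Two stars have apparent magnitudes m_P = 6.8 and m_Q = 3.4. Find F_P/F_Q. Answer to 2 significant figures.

F_P/F_Q ≈ 0.044

Magnitude difference = 3.4
Flux ratio = 10^(−0.4 Δm) = 10^(−0.4 × 3.4) = 10^-1.360 = 0.04365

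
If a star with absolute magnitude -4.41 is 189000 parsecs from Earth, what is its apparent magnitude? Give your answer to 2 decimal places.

m ≈ 16.97

m = M + 5 log₁₀ d − 5 = -4.41 + 5·5.2765 − 5 = 16.972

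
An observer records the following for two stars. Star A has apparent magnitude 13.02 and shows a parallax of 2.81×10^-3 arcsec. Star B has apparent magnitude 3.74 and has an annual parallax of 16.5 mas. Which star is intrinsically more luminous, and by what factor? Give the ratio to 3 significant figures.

Star A: d = 1/p = 1/2.81×10^-3″ = 355.9 pc
Star A: M = m − 5 log₁₀ d + 5 = 13.02 − 5·2.5513 + 5 = 5.264
Star B: p = 16.5 mas = 0.0165″ → d = 1/p = 60.61 pc
Star B: M = m − 5 log₁₀ d + 5 = 3.74 − 5·1.7825 + 5 = -0.173
ΔM = M_A − M_B = 5.264 − (-0.173) = 5.436; smaller M is more luminous → Star B.
L ratio = 10^(0.4 |ΔM|) = 10^2.174 = 149.4

Star B is more luminous, by a factor of 149.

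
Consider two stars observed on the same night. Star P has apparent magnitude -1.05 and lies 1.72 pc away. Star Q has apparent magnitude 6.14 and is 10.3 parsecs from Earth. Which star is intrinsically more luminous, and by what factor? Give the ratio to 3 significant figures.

Star P: M = m − 5 log₁₀ d + 5 = -1.05 − 5·0.2355 + 5 = 2.772
Star Q: M = m − 5 log₁₀ d + 5 = 6.14 − 5·1.0128 + 5 = 6.076
ΔM = M_P − M_Q = 2.772 − (6.076) = -3.303; smaller M is more luminous → Star P.
L ratio = 10^(0.4 |ΔM|) = 10^1.321 = 20.96

Star P is more luminous, by a factor of 21.0.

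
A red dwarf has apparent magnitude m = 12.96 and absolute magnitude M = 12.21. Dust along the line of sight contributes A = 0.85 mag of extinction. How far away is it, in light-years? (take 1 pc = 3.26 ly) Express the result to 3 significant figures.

d ≈ 31.1 ly

m − M = 5 log₁₀(d/10 pc) + A  ⇒  12.96 − (12.21) − 0.85 = 5 log₁₀(d/10)
-0.100 = 5 log₁₀(d/10)
log₁₀ d = (m − M − A)/5 + 1 = 0.9800
d = 10^0.9800 = 9.550 pc
= 31.13 ly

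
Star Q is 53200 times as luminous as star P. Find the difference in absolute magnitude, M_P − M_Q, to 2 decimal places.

M_P − M_Q ≈ 11.81

Pogson: ΔM = −2.5 log₁₀(ratio) = −2.5 log₁₀(53200) = −2.5 × 4.7259 = -11.815
Star Q is brighter so has the smaller magnitude: M_P − M_Q is positive.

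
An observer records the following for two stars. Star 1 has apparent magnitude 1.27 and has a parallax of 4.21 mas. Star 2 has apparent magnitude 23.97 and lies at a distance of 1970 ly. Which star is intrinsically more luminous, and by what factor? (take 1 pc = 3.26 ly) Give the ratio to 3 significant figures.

Star 1 is more luminous, by a factor of 1.86×10^8.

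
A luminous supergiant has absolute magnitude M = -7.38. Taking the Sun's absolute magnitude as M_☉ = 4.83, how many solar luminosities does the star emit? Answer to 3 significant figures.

L/L_☉ ≈ 76600

M − M_☉ = -7.38 − 4.83 = -12.210
L/L_☉ = 10^(−0.4 (M − M_☉)) = 10^4.884 = 76560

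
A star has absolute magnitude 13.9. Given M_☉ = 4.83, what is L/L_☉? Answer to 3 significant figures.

M − M_☉ = 13.9 − 4.83 = 9.070
L/L_☉ = 10^(−0.4 (M − M_☉)) = 10^-3.628 = 2.355×10^-4

L/L_☉ ≈ 2.36×10^-4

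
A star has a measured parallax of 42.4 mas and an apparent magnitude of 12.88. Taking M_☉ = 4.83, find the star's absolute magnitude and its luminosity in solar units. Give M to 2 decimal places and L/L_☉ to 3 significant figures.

M ≈ 11.02; L/L_☉ ≈ 3.35×10^-3

d = 1/p = 1000/42.4 mas = 23.58 pc
M = m − 5 log₁₀ d + 5 = 12.88 − 5·1.3726 + 5 = 11.017
M − M_☉ = 11.017 − 4.83 = 6.187
L/L_☉ = 10^(−0.4 × 6.187) = 3.352×10^-3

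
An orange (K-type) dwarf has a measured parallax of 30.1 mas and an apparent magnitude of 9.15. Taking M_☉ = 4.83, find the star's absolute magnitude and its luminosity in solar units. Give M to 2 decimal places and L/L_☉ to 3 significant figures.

M ≈ 6.54; L/L_☉ ≈ 0.206

d = 1/p = 1000/30.1 mas = 33.22 pc
M = m − 5 log₁₀ d + 5 = 9.15 − 5·1.5214 + 5 = 6.543
M − M_☉ = 6.543 − 4.83 = 1.713
L/L_☉ = 10^(−0.4 × 1.713) = 0.2065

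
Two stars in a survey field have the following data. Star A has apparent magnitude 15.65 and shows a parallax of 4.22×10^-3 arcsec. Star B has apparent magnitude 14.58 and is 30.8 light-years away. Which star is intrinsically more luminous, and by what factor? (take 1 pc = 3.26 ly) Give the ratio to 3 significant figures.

Star A is more luminous, by a factor of 235.

Star A: d = 1/p = 1/4.22×10^-3″ = 237.0 pc
Star A: M = m − 5 log₁₀ d + 5 = 15.65 − 5·2.3747 + 5 = 8.777
Star B: d = 30.8 ly / 3.26 = 9.448 pc
Star B: M = m − 5 log₁₀ d + 5 = 14.58 − 5·0.9753 + 5 = 14.703
ΔM = M_A − M_B = 8.777 − (14.703) = -5.927; smaller M is more luminous → Star A.
L ratio = 10^(0.4 |ΔM|) = 10^2.371 = 234.8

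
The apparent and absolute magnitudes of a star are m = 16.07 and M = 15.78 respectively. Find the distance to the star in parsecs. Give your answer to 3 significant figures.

d ≈ 11.4 pc

μ = m − M = 0.290
m − M = 5 log₁₀ d − 5
log₁₀ d = (m − M)/5 + 1 = 1.0580
d = 10^1.0580 = 11.43 pc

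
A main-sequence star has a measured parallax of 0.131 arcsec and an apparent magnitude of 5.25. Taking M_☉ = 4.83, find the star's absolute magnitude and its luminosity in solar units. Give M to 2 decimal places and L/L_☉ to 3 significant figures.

d = 1/p = 1/0.131″ = 7.634 pc
M = m − 5 log₁₀ d + 5 = 5.25 − 5·0.8827 + 5 = 5.836
M − M_☉ = 5.836 − 4.83 = 1.006
L/L_☉ = 10^(−0.4 × 1.006) = 0.3958

M ≈ 5.84; L/L_☉ ≈ 0.396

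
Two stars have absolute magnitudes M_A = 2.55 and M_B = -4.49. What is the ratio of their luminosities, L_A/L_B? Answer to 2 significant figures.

ΔM = M_A − M_B = 7.04
L_A/L_B = 10^(−0.4 ΔM) = 10^-2.816 = 1.528×10^-3

L_A/L_B ≈ 1.5×10^-3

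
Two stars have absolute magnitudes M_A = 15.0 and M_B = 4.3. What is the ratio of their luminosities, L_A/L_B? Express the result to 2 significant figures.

ΔM = M_A − M_B = 10.7
L_A/L_B = 10^(−0.4 ΔM) = 10^-4.280 = 5.248×10^-5

L_A/L_B ≈ 5.2×10^-5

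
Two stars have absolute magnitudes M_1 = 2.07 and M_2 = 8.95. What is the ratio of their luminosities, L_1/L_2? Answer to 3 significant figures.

ΔM = M_1 − M_2 = -6.88
L_1/L_2 = 10^(−0.4 ΔM) = 10^2.752 = 564.9

L_1/L_2 ≈ 565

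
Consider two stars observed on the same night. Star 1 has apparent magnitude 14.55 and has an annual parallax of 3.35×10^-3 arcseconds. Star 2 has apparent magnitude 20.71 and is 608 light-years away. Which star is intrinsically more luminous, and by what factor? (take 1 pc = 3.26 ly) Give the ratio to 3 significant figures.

Star 1: d = 1/p = 1/3.35×10^-3″ = 298.5 pc
Star 1: M = m − 5 log₁₀ d + 5 = 14.55 − 5·2.4750 + 5 = 7.175
Star 2: d = 608 ly / 3.26 = 186.5 pc
Star 2: M = m − 5 log₁₀ d + 5 = 20.71 − 5·2.2707 + 5 = 14.357
ΔM = M_1 − M_2 = 7.175 − (14.357) = -7.181; smaller M is more luminous → Star 1.
L ratio = 10^(0.4 |ΔM|) = 10^2.873 = 745.7

Star 1 is more luminous, by a factor of 746.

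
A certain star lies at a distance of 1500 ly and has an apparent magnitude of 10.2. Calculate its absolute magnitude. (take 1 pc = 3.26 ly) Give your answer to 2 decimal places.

M ≈ 1.89

d = 1500 ly / 3.26 = 460.1 pc
5 log₁₀(d/10 pc) = 5 log₁₀(460.1) − 5 = 8.314
M = m − 5 log₁₀(d/10) = 10.2 − 8.314 = 1.886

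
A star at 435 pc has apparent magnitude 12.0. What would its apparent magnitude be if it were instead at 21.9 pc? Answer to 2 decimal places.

m ≈ 5.51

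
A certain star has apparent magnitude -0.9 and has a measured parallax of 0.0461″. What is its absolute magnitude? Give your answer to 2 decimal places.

d = 1/p = 1/0.0461″ = 21.69 pc
5 log₁₀(d/10 pc) = 5 log₁₀(21.69) − 5 = 1.681
M = m − 5 log₁₀(d/10) = -0.9 − 1.681 = -2.581

M ≈ -2.58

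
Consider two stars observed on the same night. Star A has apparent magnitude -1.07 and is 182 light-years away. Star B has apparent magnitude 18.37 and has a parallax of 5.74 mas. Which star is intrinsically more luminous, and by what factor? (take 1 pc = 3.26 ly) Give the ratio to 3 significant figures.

Star A is more luminous, by a factor of 6.13×10^6.

Star A: d = 182 ly / 3.26 = 55.83 pc
Star A: M = m − 5 log₁₀ d + 5 = -1.07 − 5·1.7469 + 5 = -4.804
Star B: p = 5.74 mas = 5.74×10^-3″ → d = 1/p = 174.2 pc
Star B: M = m − 5 log₁₀ d + 5 = 18.37 − 5·2.2411 + 5 = 12.165
ΔM = M_A − M_B = -4.804 − (12.165) = -16.969; smaller M is more luminous → Star A.
L ratio = 10^(0.4 |ΔM|) = 10^6.788 = 6.131×10^6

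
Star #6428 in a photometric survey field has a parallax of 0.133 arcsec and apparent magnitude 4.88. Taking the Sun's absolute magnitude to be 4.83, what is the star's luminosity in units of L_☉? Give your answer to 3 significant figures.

L/L_☉ ≈ 0.540

d = 1/p = 1/0.133″ = 7.519 pc
M = m − 5 log₁₀ d + 5 = 4.88 − 5·0.8761 + 5 = 5.499
M − M_☉ = 5.499 − 4.83 = 0.669
L/L_☉ = 10^(−0.4 × 0.669) = 0.5399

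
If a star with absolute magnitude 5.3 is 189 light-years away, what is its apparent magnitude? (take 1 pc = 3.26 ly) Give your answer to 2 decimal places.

d = 189 ly / 3.26 = 57.98 pc
m = M + 5 log₁₀ d − 5 = 5.3 + 5·1.7632 − 5 = 9.116

m ≈ 9.12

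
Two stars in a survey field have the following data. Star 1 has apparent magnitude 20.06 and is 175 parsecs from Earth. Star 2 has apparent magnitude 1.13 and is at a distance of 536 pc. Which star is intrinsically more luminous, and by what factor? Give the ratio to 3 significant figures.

Star 2 is more luminous, by a factor of 3.50×10^8.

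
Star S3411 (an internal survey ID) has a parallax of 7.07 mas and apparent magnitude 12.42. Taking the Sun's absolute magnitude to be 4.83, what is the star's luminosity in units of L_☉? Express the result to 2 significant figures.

L/L_☉ ≈ 0.18

d = 1/p = 1000/7.07 mas = 141.4 pc
M = m − 5 log₁₀ d + 5 = 12.42 − 5·2.1506 + 5 = 6.667
M − M_☉ = 6.667 − 4.83 = 1.837
L/L_☉ = 10^(−0.4 × 1.837) = 0.1841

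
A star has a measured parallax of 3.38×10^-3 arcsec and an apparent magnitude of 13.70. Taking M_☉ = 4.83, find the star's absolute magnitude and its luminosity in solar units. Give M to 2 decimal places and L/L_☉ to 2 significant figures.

d = 1/p = 1/3.38×10^-3″ = 295.9 pc
M = m − 5 log₁₀ d + 5 = 13.70 − 5·2.4711 + 5 = 6.345
M − M_☉ = 6.345 − 4.83 = 1.515
L/L_☉ = 10^(−0.4 × 1.515) = 0.2478

M ≈ 6.34; L/L_☉ ≈ 0.25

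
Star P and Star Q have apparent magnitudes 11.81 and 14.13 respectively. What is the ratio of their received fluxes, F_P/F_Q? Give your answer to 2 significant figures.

F_P/F_Q ≈ 8.5

Magnitude difference = -2.32
Flux ratio = 10^(−0.4 Δm) = 10^(−0.4 × -2.32) = 10^0.928 = 8.472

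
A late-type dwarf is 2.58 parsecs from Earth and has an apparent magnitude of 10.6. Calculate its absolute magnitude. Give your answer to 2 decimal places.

5 log₁₀(d/10 pc) = 5 log₁₀(2.580) − 5 = -2.942
M = m − 5 log₁₀(d/10) = 10.6 + 2.942 = 13.542

M ≈ 13.54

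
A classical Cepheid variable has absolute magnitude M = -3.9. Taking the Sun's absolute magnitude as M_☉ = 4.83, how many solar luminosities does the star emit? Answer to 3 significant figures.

L/L_☉ ≈ 3100

M − M_☉ = -3.9 − 4.83 = -8.730
L/L_☉ = 10^(−0.4 (M − M_☉)) = 10^3.492 = 3105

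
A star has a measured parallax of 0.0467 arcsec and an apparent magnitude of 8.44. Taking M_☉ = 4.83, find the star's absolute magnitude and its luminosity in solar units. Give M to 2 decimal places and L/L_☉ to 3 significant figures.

M ≈ 6.79; L/L_☉ ≈ 0.165

d = 1/p = 1/0.0467″ = 21.41 pc
M = m − 5 log₁₀ d + 5 = 8.44 − 5·1.3307 + 5 = 6.787
M − M_☉ = 6.787 − 4.83 = 1.957
L/L_☉ = 10^(−0.4 × 1.957) = 0.1650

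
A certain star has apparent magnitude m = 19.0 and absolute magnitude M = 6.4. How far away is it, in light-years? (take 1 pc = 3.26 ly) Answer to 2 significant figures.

d ≈ 11000 ly

μ = m − M = 12.600
m − M = 5 log₁₀ d − 5
log₁₀ d = (m − M)/5 + 1 = 3.5200
d = 10^3.5200 = 3311 pc
= 10790 ly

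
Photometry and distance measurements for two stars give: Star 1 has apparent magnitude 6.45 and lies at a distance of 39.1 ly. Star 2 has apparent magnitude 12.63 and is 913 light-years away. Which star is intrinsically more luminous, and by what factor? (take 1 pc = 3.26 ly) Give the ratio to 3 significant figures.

Star 1: d = 39.1 ly / 3.26 = 11.99 pc
Star 1: M = m − 5 log₁₀ d + 5 = 6.45 − 5·1.0790 + 5 = 6.055
Star 2: d = 913 ly / 3.26 = 280.1 pc
Star 2: M = m − 5 log₁₀ d + 5 = 12.63 − 5·2.4473 + 5 = 5.394
ΔM = M_1 − M_2 = 6.055 − (5.394) = 0.661; smaller M is more luminous → Star 2.
L ratio = 10^(0.4 |ΔM|) = 10^0.265 = 1.839

Star 2 is more luminous, by a factor of 1.84.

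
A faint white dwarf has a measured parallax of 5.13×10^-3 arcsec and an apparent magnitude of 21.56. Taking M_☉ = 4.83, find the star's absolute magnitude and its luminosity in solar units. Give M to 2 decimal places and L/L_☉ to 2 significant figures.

d = 1/p = 1/5.13×10^-3″ = 194.9 pc
M = m − 5 log₁₀ d + 5 = 21.56 − 5·2.2899 + 5 = 15.111
M − M_☉ = 15.111 − 4.83 = 10.281
L/L_☉ = 10^(−0.4 × 10.281) = 7.723×10^-5

M ≈ 15.11; L/L_☉ ≈ 7.7×10^-5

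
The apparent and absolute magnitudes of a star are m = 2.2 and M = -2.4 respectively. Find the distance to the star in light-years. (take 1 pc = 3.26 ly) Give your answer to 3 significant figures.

d ≈ 271 ly

μ = m − M = 4.600
m − M = 5 log₁₀ d − 5
log₁₀ d = (m − M)/5 + 1 = 1.9200
d = 10^1.9200 = 83.18 pc
= 271.2 ly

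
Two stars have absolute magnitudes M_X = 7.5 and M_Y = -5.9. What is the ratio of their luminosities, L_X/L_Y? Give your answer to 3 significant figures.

ΔM = M_X − M_Y = 13.4
L_X/L_Y = 10^(−0.4 ΔM) = 10^-5.360 = 4.365×10^-6

L_X/L_Y ≈ 4.37×10^-6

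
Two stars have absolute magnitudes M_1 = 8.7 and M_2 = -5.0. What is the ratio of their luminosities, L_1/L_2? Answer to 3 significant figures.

L_1/L_2 ≈ 3.31×10^-6

ΔM = M_1 − M_2 = 13.7
L_1/L_2 = 10^(−0.4 ΔM) = 10^-5.480 = 3.311×10^-6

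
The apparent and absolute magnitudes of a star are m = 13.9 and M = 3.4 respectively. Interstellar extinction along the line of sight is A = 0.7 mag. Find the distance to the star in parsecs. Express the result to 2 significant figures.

d ≈ 910 pc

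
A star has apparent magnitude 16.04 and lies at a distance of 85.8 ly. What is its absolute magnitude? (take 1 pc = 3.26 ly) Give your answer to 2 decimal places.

M ≈ 13.94

d = 85.8 ly / 3.26 = 26.32 pc
5 log₁₀(d/10 pc) = 5 log₁₀(26.32) − 5 = 2.101
M = m − 5 log₁₀(d/10) = 16.04 − 2.101 = 13.939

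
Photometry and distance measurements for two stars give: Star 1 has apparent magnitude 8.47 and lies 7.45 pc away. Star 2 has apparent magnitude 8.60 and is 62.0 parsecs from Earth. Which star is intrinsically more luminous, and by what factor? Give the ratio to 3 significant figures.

Star 1: M = m − 5 log₁₀ d + 5 = 8.47 − 5·0.8722 + 5 = 9.109
Star 2: M = m − 5 log₁₀ d + 5 = 8.60 − 5·1.7924 + 5 = 4.638
ΔM = M_1 − M_2 = 9.109 − (4.638) = 4.471; smaller M is more luminous → Star 2.
L ratio = 10^(0.4 |ΔM|) = 10^1.788 = 61.44

Star 2 is more luminous, by a factor of 61.4.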